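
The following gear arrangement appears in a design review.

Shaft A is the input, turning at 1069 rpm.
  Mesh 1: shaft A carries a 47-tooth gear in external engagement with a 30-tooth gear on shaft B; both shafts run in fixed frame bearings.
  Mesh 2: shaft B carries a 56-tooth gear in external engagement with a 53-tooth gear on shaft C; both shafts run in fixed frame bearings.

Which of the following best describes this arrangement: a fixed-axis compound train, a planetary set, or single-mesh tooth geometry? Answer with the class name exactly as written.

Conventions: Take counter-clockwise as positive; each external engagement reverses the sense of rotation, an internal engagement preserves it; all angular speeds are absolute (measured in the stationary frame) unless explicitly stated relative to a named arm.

fixed-axis compound train

2-mesh fixed-axis compound train (all bearings frame-fixed)
classification: fixed-axis compound train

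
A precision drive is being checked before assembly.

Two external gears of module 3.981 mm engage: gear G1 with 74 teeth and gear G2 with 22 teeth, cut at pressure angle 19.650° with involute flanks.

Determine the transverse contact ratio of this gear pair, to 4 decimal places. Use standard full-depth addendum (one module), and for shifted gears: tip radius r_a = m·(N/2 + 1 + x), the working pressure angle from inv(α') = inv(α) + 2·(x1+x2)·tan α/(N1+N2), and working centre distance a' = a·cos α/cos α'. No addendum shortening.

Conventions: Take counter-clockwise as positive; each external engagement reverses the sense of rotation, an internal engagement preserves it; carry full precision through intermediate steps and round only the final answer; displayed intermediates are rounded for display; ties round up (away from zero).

class = single-mesh tooth geometry [involute pair 74T × 22T, m = 3.981]
base radii: r_b1 = 138.719065, r_b2 = 41.240803
tip radii: r_a1 = 151.278000, r_a2 = 47.772000
no profile shift: α' = α, a' = a
action lengths: √(r_a1²−r_b1²) = 60.349436, √(r_a2²−r_b2²) = 24.111411
base pitch p_b = π·m·cos α = 11.778346
CR = (60.349436 + 24.111411 − 191.088000·sin 19.65000°)/11.778346 = 1.715267
contact ratio ≈ 1.7153

1.7153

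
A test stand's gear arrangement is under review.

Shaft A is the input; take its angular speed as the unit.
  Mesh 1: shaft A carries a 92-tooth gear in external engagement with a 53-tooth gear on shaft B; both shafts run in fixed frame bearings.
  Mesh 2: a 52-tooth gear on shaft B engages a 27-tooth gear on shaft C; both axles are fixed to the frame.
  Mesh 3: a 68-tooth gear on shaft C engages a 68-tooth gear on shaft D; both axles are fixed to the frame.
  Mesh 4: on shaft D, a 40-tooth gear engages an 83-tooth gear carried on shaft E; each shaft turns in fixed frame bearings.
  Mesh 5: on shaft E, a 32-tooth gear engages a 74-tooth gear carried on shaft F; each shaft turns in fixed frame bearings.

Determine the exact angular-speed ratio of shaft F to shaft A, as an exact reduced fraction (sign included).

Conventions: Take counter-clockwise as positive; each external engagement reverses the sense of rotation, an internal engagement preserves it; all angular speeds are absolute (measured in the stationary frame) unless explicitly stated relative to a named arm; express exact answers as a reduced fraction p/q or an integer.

-3061760/4394601

class = fixed-axis compound train [5 meshes; 5 ratios multiply, 5 sense flips]
mesh 1 [92T→53T]: running ratio 92/53, sense −
mesh 2 [52T→27T]: running ratio 4784/1431, sense +
mesh 3 [68T→68T]: running ratio 4784/1431, sense −
mesh 4 [40T→83T]: running ratio 191360/118773, sense +
mesh 5 [32T→74T]: running ratio 3061760/4394601, sense −
ω_out/ω_in = -3061760/4394601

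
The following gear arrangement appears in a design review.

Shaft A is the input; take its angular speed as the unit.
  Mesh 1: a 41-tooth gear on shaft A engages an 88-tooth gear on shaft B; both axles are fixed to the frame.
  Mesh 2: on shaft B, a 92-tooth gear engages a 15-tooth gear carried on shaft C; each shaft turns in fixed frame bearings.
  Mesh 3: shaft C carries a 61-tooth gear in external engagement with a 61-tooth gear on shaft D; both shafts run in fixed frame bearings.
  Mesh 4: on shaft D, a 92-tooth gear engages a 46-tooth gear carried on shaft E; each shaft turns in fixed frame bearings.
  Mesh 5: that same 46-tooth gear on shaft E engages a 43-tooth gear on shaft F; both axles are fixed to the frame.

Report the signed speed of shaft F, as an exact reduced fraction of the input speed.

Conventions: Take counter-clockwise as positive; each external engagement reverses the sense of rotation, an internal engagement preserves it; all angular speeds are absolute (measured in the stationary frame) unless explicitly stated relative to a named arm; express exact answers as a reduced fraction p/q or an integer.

5-mesh fixed-axis compound train (all bearings frame-fixed)
mesh 1 [41T→88T]: |ω|/ω_in = 1×41/88 = 41/88, sense flips to −
mesh 2 [92T→15T]: |ω|/ω_in = (41/88)×92/15 = 943/330, sense flips to +
mesh 3 [61T→61T]: |ω|/ω_in = (943/330)×61/61 = 943/330, sense flips to −
mesh 4 [92T→46T]: |ω|/ω_in = (943/330)×92/46 = 943/165, sense flips to +
mesh 5 [46T→43T]: |ω|/ω_in = (943/165)×46/43 = 43378/7095, sense flips to −
signed output speed (× input speed) = -43378/7095

-43378/7095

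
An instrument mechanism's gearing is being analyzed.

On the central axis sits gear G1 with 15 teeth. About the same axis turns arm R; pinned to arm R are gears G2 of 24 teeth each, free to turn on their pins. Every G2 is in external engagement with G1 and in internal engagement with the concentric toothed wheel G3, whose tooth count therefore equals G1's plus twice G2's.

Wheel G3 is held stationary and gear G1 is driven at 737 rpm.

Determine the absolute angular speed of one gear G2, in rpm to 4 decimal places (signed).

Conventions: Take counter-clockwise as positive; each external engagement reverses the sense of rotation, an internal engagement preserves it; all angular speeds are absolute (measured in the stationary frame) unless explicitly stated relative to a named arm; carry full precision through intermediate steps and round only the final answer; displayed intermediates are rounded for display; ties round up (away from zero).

recognized (axles ride arm R): planetary set, 15/24/63 teeth
normalise by the input: solve with ω_sun = 1, then scale by 737 rpm
ring teeth: 15 + 2·24 = 63
15(ω_sun−ω_arm) = −63(ω_ring−ω_arm),  ω_ring = 0, ω_sun = 1
15(1−ω_arm) = −63(0−ω_arm)  ⇒  78·ω_arm = 15  ⇒  ω_arm = 5/26
sun–planet mesh: 15·(1−5/26) = −24·(ω_p−ω_arm)  ⇒  ω_p−ω_arm = -105/208
ω_p = 5/26 − 105/208 = -5/16
scale: ω_p = -5/16 × 737 rpm = -230.3125 rpm

-230.3125 rpm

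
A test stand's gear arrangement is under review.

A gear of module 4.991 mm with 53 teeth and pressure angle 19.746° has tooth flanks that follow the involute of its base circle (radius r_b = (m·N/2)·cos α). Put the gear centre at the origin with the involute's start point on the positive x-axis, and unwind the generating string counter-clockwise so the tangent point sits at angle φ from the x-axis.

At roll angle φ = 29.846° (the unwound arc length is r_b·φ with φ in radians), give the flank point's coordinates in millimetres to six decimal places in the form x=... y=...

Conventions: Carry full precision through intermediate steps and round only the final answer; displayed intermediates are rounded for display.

x=140.245225 y=5.707605

topology: single-mesh involute geometry — m = 4.991, N = 53
pitch radius r_p = m·N/2 = 4.991·53/2 = 132.261500
base radius r_b = r_p·cos α = 132.261500·cos 19.746° = 124.484471
roll angle φ = 29.846° = 0.52091097 rad
x = r_b·(cos φ + φ·sin φ) = 140.245225
y = r_b·(sin φ − φ·cos φ) = 5.707605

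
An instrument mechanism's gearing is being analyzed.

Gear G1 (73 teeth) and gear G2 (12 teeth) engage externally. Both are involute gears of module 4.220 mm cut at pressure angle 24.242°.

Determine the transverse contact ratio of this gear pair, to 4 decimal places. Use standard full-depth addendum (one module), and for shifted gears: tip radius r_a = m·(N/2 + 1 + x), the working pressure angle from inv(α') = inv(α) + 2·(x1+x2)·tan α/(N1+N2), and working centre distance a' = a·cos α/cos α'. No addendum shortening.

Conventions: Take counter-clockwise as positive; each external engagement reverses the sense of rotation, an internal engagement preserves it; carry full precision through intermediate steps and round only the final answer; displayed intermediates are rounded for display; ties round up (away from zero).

1.4650

recognized (one external pair, fixed centres): single-mesh tooth geometry, m = 4.220, N1 = 73, N2 = 12
base radii: r_b1 = 140.447539, r_b2 = 23.087267
tip radii: r_a1 = 158.250000, r_a2 = 29.540000
no profile shift: α' = α, a' = a
action lengths: √(r_a1²−r_b1²) = 72.921541, √(r_a2²−r_b2²) = 18.427960
base pitch p_b = π·m·cos α = 12.088465
CR = (72.921541 + 18.427960 − 179.350000·sin 24.24200°)/12.088465 = 1.465025
contact ratio ≈ 1.4650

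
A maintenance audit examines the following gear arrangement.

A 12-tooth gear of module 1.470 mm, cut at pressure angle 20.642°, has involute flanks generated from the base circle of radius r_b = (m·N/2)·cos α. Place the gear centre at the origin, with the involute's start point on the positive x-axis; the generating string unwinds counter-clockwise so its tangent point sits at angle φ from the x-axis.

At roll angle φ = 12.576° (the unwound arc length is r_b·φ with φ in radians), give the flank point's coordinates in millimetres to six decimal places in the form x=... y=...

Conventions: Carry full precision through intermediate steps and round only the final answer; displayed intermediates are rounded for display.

x=8.450201 y=0.028953

topology: single-mesh involute geometry — m = 1.470, N = 12
pitch radius r_p = m·N/2 = 1.470·12/2 = 8.820000
base radius r_b = r_p·cos α = 8.820000·cos 20.642° = 8.253768
roll angle φ = 12.576° = 0.21949261 rad
x = r_b·(cos φ + φ·sin φ) = 8.450201
y = r_b·(sin φ − φ·cos φ) = 0.028953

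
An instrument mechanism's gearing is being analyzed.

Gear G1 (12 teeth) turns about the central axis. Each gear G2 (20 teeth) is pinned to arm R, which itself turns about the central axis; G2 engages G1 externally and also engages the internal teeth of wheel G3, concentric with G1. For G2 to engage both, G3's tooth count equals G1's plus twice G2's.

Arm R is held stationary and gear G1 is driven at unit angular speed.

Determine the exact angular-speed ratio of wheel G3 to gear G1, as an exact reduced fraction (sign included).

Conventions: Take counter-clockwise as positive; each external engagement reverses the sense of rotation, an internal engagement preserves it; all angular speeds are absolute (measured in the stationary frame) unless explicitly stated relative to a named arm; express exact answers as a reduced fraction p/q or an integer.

-3/13

planetary set (12T centre, 20T on arm, 52T internal) — Willis relation
ring teeth: 12 + 2·20 = 52
12(ω_sun−ω_arm) = −52(ω_ring−ω_arm),  ω_arm = 0, ω_sun = 1
ω_ring = 0 − (12/52)(1−0) = -3/13
ω_out/ω_in = -3/13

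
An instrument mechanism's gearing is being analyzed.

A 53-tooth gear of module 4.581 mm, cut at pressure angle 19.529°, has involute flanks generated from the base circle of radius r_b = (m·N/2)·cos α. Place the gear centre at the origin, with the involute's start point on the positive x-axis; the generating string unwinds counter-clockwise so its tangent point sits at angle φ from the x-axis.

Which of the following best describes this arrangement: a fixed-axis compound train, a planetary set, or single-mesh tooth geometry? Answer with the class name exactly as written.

topology: single-mesh involute geometry — m = 4.581, N = 53
classification: single-mesh tooth geometry

single-mesh tooth geometry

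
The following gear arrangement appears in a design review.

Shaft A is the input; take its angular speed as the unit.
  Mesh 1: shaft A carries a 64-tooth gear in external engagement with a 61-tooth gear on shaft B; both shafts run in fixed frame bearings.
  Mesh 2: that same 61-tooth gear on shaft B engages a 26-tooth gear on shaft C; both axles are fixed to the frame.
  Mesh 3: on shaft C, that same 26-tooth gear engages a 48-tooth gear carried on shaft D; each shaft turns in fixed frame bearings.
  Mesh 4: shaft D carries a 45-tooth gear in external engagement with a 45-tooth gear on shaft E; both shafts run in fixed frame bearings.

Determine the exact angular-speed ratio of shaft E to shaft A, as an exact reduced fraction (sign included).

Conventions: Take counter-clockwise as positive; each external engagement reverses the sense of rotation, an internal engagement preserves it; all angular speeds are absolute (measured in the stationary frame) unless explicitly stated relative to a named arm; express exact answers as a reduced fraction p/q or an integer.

class = fixed-axis compound train [4 meshes; 4 ratios multiply, 4 sense flips]
mesh 1 [64T→61T]: running ratio 64/61, sense −
mesh 2 [61T→26T]: running ratio 32/13, sense +
mesh 3 [26T→48T]: running ratio 4/3, sense −
mesh 4 [45T→45T]: running ratio 4/3, sense +
ω_out/ω_in = 4/3

4/3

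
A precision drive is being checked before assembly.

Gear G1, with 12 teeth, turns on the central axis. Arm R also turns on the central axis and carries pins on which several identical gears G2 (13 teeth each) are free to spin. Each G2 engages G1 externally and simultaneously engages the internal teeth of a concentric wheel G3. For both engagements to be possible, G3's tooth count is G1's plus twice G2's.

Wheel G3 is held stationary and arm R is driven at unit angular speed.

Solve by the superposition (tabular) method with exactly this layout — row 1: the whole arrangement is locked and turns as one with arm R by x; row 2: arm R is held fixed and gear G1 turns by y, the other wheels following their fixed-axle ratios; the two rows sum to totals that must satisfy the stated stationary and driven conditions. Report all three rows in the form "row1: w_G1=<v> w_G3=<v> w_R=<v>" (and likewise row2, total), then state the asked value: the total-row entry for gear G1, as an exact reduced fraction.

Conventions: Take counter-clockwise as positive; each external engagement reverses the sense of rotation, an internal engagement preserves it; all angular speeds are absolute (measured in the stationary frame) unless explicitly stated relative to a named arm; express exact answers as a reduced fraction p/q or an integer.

row1: w_G1=1 w_G3=1 w_R=1
row2: w_G1=19/6 w_G3=-1 w_R=0
total: w_G1=25/6 w_G3=0 w_R=1
asked value: 25/6

topology: planetary set — G1 12T / G2 13T / G3 38T, arm = carrier (Willis)
row 1 (train locked, turned with arm): all members turn x
row 2 (arm held, sun turns y): ω_ring = −(12/38)·y, ω_arm = 0
boundary: total ω_ring = x − (12/38)·y = 0 and total ω_arm = x = 1  ⇒  y = 19/6, x = 1
row 2 ring = −(12/38)·19/6 = -1
totals (row 1 + row 2): sun 1 + 19/6 = 25/6, ring 1 + (-1) = 0, arm 1 + 0 = 1
asked cell (total, sun) = 25/6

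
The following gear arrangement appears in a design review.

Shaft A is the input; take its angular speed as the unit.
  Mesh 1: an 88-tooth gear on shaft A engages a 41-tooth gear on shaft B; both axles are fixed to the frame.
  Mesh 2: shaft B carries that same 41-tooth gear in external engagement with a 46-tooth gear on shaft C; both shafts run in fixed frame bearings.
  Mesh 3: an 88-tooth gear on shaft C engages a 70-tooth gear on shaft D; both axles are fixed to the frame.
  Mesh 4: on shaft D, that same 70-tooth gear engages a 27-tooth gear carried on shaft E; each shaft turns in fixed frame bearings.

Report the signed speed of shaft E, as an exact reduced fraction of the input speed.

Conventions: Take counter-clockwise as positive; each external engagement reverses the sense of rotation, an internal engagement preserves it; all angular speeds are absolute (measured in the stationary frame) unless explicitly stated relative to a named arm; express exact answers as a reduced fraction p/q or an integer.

3872/621

4-mesh fixed-axis compound train (all bearings frame-fixed)
mesh 1 [88T→41T]: |ω|/ω_in = 1×88/41 = 88/41, sense flips to −
mesh 2 [41T→46T]: |ω|/ω_in = (88/41)×41/46 = 44/23, sense flips to +
mesh 3 [88T→70T]: |ω|/ω_in = (44/23)×88/70 = 1936/805, sense flips to −
mesh 4 [70T→27T]: |ω|/ω_in = (1936/805)×70/27 = 3872/621, sense flips to +
signed output speed (× input speed) = 3872/621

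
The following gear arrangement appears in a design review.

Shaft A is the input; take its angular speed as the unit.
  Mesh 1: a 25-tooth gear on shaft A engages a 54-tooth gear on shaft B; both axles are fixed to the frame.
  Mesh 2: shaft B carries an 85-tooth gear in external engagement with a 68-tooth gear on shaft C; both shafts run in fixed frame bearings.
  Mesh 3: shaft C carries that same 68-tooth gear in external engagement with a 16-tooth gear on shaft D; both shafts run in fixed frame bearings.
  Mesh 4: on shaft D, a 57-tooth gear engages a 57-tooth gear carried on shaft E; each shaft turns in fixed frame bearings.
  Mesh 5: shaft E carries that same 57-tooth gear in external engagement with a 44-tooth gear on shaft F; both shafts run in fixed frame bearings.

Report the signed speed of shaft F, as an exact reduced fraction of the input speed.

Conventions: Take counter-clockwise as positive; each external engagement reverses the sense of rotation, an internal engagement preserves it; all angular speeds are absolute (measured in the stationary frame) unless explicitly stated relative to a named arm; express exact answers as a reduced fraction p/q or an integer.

-40375/12672

5-mesh fixed-axis compound train (all bearings frame-fixed)
mesh 1 [25T→54T]: |ω|/ω_in = 1×25/54 = 25/54, sense flips to −
mesh 2 [85T→68T]: |ω|/ω_in = (25/54)×85/68 = 125/216, sense flips to +
mesh 3 [68T→16T]: |ω|/ω_in = (125/216)×68/16 = 2125/864, sense flips to −
mesh 4 [57T→57T]: |ω|/ω_in = (2125/864)×57/57 = 2125/864, sense flips to +
mesh 5 [57T→44T]: |ω|/ω_in = (2125/864)×57/44 = 40375/12672, sense flips to −
signed output speed (× input speed) = -40375/12672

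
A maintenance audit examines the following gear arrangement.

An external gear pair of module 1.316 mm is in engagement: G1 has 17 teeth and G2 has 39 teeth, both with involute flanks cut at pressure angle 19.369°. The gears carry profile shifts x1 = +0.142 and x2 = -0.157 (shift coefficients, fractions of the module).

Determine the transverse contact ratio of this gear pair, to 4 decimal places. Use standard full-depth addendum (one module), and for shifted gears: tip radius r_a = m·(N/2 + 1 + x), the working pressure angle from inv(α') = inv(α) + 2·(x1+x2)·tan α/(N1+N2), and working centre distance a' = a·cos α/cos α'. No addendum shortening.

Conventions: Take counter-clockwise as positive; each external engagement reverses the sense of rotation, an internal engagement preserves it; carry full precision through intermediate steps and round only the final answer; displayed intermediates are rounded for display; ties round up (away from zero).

single-mesh involute tooth geometry (17T engaging 39T at module 1.316)
base radii: r_b1 = 10.552897, r_b2 = 24.209588
tip radii: r_a1 = 12.688872, r_a2 = 26.771388
inv(α') = inv(19.369°) + 2·(+0.142-0.157)·tan α/(17+39) = 0.01330640  ⇒  α' = 19.28126°
a' = a·cos α / cos α' = 36.8480·cos 19.369°/cos 19.28126° = 36.828217
action lengths: √(r_a1²−r_b1²) = 7.045838, √(r_a2²−r_b2²) = 11.428169
base pitch p_b = π·m·cos α = 3.900342
CR = (7.045838 + 11.428169 − 36.828217·sin 19.28126°)/3.900342 = 1.618607
contact ratio ≈ 1.6186

1.6186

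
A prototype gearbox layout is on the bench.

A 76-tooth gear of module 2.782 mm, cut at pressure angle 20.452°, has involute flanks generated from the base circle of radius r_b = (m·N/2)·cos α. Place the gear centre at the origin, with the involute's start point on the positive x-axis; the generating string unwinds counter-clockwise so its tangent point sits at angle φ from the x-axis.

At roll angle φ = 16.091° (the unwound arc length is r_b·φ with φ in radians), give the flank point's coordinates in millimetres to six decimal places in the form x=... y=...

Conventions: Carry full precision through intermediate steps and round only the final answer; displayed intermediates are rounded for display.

topology: single-mesh involute geometry — m = 2.782, N = 76
pitch radius r_p = m·N/2 = 2.782·76/2 = 105.716000
base radius r_b = r_p·cos α = 105.716000·cos 20.452° = 99.052218
roll angle φ = 16.091° = 0.28084093 rad
x = r_b·(cos φ + φ·sin φ) = 102.881738
y = r_b·(sin φ − φ·cos φ) = 0.725596

x=102.881738 y=0.725596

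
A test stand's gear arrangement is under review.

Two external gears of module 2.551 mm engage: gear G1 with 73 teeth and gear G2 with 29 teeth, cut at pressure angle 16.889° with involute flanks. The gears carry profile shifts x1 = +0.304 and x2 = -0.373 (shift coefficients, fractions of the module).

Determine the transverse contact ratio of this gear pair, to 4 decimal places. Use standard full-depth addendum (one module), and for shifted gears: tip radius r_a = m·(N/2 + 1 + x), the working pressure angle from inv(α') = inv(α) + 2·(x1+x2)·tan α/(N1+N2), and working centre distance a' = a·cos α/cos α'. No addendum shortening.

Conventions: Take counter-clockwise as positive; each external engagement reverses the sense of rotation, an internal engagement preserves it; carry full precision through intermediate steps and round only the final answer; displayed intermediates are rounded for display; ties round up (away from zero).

single-mesh involute tooth geometry (73T engaging 29T at module 2.551)
base radii: r_b1 = 89.095543, r_b2 = 35.394120
tip radii: r_a1 = 96.438004, r_a2 = 38.588977
inv(α') = inv(16.889°) + 2·(+0.304-0.373)·tan α/(73+29) = 0.00843411  ⇒  α' = 16.62948°
a' = a·cos α / cos α' = 130.1010·cos 16.889°/cos 16.62948° = 129.923662
action lengths: √(r_a1²−r_b1²) = 36.908980, √(r_a2²−r_b2²) = 15.374181
base pitch p_b = π·m·cos α = 7.668545
CR = (36.908980 + 15.374181 − 129.923662·sin 16.62948°)/7.668545 = 1.969268
contact ratio ≈ 1.9693

1.9693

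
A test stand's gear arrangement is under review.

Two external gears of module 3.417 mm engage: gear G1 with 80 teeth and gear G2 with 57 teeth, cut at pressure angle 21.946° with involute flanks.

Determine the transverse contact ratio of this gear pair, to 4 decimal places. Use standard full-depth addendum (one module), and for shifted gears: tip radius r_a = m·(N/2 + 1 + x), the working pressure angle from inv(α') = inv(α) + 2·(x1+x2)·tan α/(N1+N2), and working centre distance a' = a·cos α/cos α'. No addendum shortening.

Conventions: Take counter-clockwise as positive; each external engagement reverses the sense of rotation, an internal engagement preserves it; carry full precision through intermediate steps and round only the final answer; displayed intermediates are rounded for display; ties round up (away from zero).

1.6962

class = single-mesh tooth geometry [involute pair 80T × 57T, m = 3.417]
base radii: r_b1 = 126.775689, r_b2 = 90.327678
tip radii: r_a1 = 140.097000, r_a2 = 100.801500
no profile shift: α' = α, a' = a
action lengths: √(r_a1²−r_b1²) = 59.624610, √(r_a2²−r_b2²) = 44.742071
base pitch p_b = π·m·cos α = 9.956939
CR = (59.624610 + 44.742071 − 234.064500·sin 21.94600°)/9.956939 = 1.696219
contact ratio ≈ 1.6962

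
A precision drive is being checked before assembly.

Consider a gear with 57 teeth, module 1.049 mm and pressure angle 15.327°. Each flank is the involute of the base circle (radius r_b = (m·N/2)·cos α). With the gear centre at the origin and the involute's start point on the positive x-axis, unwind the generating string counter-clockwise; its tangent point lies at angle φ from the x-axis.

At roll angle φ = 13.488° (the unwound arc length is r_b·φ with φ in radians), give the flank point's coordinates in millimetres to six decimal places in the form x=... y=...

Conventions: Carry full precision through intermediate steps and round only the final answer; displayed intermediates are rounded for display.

x=29.621072 y=0.124692

recognized (one wheel, involute flank): single-mesh tooth geometry, m = 1.049, N = 57
pitch radius r_p = m·N/2 = 1.049·57/2 = 29.896500
base radius r_b = r_p·cos α = 29.896500·cos 15.327° = 28.833170
roll angle φ = 13.488° = 0.23541001 rad
x = r_b·(cos φ + φ·sin φ) = 29.621072
y = r_b·(sin φ − φ·cos φ) = 0.124692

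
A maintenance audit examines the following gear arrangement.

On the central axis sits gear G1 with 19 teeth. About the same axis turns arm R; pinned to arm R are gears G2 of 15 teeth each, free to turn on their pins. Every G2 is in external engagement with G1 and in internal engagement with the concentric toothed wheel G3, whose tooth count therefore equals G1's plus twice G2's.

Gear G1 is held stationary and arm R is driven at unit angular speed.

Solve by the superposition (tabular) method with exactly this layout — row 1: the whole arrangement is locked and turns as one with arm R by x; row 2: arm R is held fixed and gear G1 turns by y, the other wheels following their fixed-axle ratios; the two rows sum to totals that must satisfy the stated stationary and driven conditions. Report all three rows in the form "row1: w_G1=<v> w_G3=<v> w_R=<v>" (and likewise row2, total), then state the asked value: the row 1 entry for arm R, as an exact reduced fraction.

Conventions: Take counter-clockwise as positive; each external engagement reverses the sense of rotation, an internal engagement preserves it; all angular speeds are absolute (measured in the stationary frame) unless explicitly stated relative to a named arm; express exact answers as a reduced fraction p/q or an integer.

recognized (axles ride arm R): planetary set, 19/15/49 teeth
superposition row 1 [locked train]: every member turns x
row 2 — arm fixed, fixed-axis ratios: sun y, ring −(19/49)·y, arm 0
boundary: total ω_sun = x + y = 0 and total ω_arm = x = 1  ⇒  y = -1, x = 1
row 2 ring = −(19/49)·(-1) = 19/49
totals (row 1 + row 2): sun 1 + (-1) = 0, ring 1 + 19/49 = 68/49, arm 1 + 0 = 1
asked cell (row1, arm) = 1

row1: w_G1=1 w_G3=1 w_R=1
row2: w_G1=-1 w_G3=19/49 w_R=0
total: w_G1=0 w_G3=68/49 w_R=1
asked value: 1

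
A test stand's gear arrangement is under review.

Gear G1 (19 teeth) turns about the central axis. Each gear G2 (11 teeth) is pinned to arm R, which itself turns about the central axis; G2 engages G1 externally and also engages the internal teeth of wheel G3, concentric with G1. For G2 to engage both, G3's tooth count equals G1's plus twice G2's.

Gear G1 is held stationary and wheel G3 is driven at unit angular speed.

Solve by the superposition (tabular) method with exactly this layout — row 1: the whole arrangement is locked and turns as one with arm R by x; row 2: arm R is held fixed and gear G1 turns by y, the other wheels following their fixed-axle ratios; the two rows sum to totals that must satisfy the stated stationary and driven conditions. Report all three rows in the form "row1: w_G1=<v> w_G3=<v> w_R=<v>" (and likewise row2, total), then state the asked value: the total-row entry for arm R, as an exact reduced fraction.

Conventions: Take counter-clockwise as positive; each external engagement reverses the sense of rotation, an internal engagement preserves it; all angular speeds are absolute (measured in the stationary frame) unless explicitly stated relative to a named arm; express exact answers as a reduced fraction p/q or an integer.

recognized (axles ride arm R): planetary set, 19/11/41 teeth
row 1 (train locked, turned with arm): all members turn x
row 2: sun turns y, ring = −(19/41)·y, arm 0
boundary: total ω_sun = x + y = 0 and total ω_ring = x − (19/41)·y = 1  ⇒  y = -41/60, x = 41/60
row 2 ring = −(19/41)·(-41/60) = 19/60
totals (row 1 + row 2): sun 41/60 + (-41/60) = 0, ring 41/60 + 19/60 = 1, arm 41/60 + 0 = 41/60
asked cell (total, arm) = 41/60

row1: w_G1=41/60 w_G3=41/60 w_R=41/60
row2: w_G1=-41/60 w_G3=19/60 w_R=0
total: w_G1=0 w_G3=1 w_R=41/60
asked value: 41/60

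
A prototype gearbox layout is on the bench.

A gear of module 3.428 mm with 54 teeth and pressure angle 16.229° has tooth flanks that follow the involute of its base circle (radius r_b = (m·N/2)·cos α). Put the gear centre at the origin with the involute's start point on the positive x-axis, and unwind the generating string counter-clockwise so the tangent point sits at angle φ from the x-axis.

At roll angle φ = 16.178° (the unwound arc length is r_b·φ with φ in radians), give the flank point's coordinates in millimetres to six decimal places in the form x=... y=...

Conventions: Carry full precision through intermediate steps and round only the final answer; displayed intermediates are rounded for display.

x=92.340139 y=0.661551

topology: single-mesh involute geometry — m = 3.428, N = 54
pitch radius r_p = m·N/2 = 3.428·54/2 = 92.556000
base radius r_b = r_p·cos α = 92.556000·cos 16.229° = 88.867861
roll angle φ = 16.178° = 0.28235937 rad
x = r_b·(cos φ + φ·sin φ) = 92.340139
y = r_b·(sin φ − φ·cos φ) = 0.661551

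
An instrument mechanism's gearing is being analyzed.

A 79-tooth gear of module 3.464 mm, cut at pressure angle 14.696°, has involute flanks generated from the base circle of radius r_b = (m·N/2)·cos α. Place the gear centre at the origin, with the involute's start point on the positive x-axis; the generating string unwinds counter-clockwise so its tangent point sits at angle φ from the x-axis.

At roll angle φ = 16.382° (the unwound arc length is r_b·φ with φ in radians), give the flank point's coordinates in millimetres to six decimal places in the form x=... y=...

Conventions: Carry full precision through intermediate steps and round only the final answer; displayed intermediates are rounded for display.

recognized (one wheel, involute flank): single-mesh tooth geometry, m = 3.464, N = 79
pitch radius r_p = m·N/2 = 3.464·79/2 = 136.828000
base radius r_b = r_p·cos α = 136.828000·cos 14.696° = 132.351736
roll angle φ = 16.382° = 0.28591984 rad
x = r_b·(cos φ + φ·sin φ) = 137.651559
y = r_b·(sin φ − φ·cos φ) = 1.022791

x=137.651559 y=1.022791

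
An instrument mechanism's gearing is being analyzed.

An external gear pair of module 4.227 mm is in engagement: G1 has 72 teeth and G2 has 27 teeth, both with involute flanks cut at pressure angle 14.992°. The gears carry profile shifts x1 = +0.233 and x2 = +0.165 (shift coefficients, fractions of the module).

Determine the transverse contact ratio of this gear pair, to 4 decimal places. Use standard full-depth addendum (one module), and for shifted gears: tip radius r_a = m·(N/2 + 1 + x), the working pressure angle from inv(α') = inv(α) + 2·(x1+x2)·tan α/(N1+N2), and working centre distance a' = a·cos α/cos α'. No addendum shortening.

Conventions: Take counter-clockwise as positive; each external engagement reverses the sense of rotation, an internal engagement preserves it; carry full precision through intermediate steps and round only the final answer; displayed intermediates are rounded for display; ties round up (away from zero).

topology: single-mesh involute geometry — m = 4.227, 72T/27T pair
base radii: r_b1 = 146.992363, r_b2 = 55.122136
tip radii: r_a1 = 157.383891, r_a2 = 61.988955
inv(α') = inv(14.992°) + 2·(+0.233+0.165)·tan α/(72+27) = 0.00829300  ⇒  α' = 16.53832°
a' = a·cos α / cos α' = 209.2365·cos 14.992°/cos 16.53832° = 210.836917
action lengths: √(r_a1²−r_b1²) = 56.239972, √(r_a2²−r_b2²) = 28.358079
base pitch p_b = π·m·cos α = 12.827504
CR = (56.239972 + 28.358079 − 210.836917·sin 16.53832°)/12.827504 = 1.916345
contact ratio ≈ 1.9163

1.9163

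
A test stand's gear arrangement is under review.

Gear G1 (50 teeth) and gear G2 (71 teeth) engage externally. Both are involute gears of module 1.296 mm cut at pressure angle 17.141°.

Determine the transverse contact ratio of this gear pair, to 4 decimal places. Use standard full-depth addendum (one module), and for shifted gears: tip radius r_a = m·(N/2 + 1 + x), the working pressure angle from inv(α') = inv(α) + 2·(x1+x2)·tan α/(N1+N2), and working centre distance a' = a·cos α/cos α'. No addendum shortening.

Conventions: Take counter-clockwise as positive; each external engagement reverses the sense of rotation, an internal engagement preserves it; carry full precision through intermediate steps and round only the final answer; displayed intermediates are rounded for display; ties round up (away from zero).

1.9657

single-mesh involute tooth geometry (50T engaging 71T at module 1.296)
base radii: r_b1 = 30.960868, r_b2 = 43.964433
tip radii: r_a1 = 33.696000, r_a2 = 47.304000
no profile shift: α' = α, a' = a
action lengths: √(r_a1²−r_b1²) = 13.298310, √(r_a2²−r_b2²) = 17.458437
base pitch p_b = π·m·cos α = 3.890657
CR = (13.298310 + 17.458437 − 78.408000·sin 17.14100°)/3.890657 = 1.965738
contact ratio ≈ 1.9657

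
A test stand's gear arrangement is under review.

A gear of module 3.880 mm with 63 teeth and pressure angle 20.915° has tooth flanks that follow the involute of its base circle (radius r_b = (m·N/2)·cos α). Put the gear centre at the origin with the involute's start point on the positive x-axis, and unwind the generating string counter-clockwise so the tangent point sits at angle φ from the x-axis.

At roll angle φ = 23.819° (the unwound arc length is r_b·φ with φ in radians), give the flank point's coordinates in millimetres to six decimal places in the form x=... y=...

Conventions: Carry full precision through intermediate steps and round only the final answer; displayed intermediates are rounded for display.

recognized (one wheel, involute flank): single-mesh tooth geometry, m = 3.880, N = 63
pitch radius r_p = m·N/2 = 3.880·63/2 = 122.220000
base radius r_b = r_p·cos α = 122.220000·cos 20.915° = 114.167052
roll angle φ = 23.819° = 0.41571997 rad
x = r_b·(cos φ + φ·sin φ) = 123.610239
y = r_b·(sin φ − φ·cos φ) = 2.687188

x=123.610239 y=2.687188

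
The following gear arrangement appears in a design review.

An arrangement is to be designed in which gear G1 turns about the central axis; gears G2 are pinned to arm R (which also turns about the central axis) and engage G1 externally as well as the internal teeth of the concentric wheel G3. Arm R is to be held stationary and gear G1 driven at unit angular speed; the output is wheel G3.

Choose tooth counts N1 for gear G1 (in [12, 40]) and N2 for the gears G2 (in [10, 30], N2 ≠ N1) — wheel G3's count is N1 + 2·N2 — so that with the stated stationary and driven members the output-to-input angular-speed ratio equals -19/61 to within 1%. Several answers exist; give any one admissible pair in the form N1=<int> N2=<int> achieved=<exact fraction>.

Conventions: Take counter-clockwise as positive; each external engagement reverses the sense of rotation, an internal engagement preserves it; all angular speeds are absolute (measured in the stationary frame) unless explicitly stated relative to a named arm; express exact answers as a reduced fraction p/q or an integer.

class = planetary set [ratio -19/61 wanted; Willis about the carrier]
Willis with ω_arm = 0: ω_ring/ω_sun = −N1/N3; set equal to -19/61  ⇒  N3/N1 = −1/(-19/61) = 61/19
N3 = N1 + 2·N2  ⇒  N2/N1 = (N3/N1 − 1)/2 = (61/19 − 1)/2 = 21/19
smallest multiple with N1 ≥ 12 and N2 ≥ 10: k = 1  ⇒  N1 = 1·19 = 19, N2 = 1·21 = 21 (N1 ≤ 40, N2 ≤ 30, N2 ≠ N1 ✓), N3 = 19 + 2·21 = 61
check: −N1/N3 with N1 = 19, N3 = 61 gives -19/61; |achieved − target| = 0 ≤ 19/6100 ✓

N1=19 N2=21 achieved=-19/61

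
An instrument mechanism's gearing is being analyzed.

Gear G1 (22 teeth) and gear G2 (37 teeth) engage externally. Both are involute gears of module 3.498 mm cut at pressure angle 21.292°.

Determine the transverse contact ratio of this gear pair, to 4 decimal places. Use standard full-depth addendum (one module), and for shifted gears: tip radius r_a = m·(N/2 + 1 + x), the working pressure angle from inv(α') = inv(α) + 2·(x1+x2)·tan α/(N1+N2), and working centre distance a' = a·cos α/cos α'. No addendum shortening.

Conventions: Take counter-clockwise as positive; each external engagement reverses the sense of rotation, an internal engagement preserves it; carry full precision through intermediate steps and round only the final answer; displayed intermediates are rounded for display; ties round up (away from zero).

1.5875

single-mesh involute tooth geometry (22T engaging 37T at module 3.498)
base radii: r_b1 = 35.851566, r_b2 = 60.295816
tip radii: r_a1 = 41.976000, r_a2 = 68.211000
no profile shift: α' = α, a' = a
action lengths: √(r_a1²−r_b1²) = 21.832310, √(r_a2²−r_b2²) = 31.892869
base pitch p_b = π·m·cos α = 10.239183
CR = (21.832310 + 31.892869 − 103.191000·sin 21.29200°)/10.239183 = 1.587465
contact ratio ≈ 1.5875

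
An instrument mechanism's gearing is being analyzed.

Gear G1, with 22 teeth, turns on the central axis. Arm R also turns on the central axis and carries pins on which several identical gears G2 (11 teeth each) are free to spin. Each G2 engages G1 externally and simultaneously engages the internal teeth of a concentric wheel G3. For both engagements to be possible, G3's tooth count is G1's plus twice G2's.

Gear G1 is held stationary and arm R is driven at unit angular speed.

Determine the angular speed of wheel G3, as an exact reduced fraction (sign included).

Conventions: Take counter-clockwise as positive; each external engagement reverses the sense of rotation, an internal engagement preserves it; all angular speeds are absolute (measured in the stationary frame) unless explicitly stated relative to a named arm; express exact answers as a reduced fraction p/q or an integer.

3/2

planetary set (22T centre, 11T on arm, 44T internal) — Willis relation
ring teeth: 22 + 2·11 = 44
22(ω_sun−ω_arm) = −44(ω_ring−ω_arm),  ω_sun = 0, ω_arm = 1
ω_ring = 1 − (22/44)(0−1) = 3/2
exact speed ratio = 3/2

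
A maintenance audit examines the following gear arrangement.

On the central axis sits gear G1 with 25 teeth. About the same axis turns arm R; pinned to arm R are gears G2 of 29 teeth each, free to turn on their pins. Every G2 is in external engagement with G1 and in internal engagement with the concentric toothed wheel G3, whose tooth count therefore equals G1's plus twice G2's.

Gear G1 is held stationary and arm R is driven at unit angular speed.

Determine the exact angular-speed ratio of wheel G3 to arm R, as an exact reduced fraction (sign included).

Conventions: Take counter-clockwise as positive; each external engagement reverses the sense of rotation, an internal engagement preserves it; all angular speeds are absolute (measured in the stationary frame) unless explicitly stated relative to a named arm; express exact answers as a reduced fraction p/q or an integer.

planetary set (25T centre, 29T on arm, 83T internal) — Willis relation
ring teeth: 25 + 2·29 = 83
25(ω_sun−ω_arm) = −83(ω_ring−ω_arm),  ω_sun = 0, ω_arm = 1
ω_ring = 1 − (25/83)(0−1) = 108/83
ω_out/ω_in = 108/83

108/83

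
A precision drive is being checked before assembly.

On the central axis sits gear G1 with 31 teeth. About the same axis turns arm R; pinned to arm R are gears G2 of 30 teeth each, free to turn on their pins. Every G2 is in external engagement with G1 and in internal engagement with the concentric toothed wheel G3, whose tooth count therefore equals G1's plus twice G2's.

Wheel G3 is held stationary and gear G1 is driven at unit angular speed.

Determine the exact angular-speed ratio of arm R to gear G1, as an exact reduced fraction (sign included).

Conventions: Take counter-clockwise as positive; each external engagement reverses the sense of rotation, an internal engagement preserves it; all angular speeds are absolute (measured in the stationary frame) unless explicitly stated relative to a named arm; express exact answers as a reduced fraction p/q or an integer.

planetary set (31T centre, 30T on arm, 91T internal) — Willis relation
ring teeth: 31 + 2·30 = 91
31(ω_sun−ω_arm) = −91(ω_ring−ω_arm),  ω_ring = 0, ω_sun = 1
31(1−ω_arm) = −91(0−ω_arm)  ⇒  122·ω_arm = 31  ⇒  ω_arm = 31/122
ω_out/ω_in = 31/122

31/122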